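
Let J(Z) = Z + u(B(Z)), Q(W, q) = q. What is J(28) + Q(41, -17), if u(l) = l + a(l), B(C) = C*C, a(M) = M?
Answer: 1579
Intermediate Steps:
B(C) = C²
u(l) = 2*l (u(l) = l + l = 2*l)
J(Z) = Z + 2*Z²
J(28) + Q(41, -17) = 28*(1 + 2*28) - 17 = 28*(1 + 56) - 17 = 28*57 - 17 = 1596 - 17 = 1579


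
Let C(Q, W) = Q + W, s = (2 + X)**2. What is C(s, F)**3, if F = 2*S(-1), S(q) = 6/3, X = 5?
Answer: 148877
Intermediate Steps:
S(q) = 2 (S(q) = 6*(1/3) = 2)
s = 49 (s = (2 + 5)**2 = 7**2 = 49)
F = 4 (F = 2*2 = 4)
C(s, F)**3 = (49 + 4)**3 = 53**3 = 148877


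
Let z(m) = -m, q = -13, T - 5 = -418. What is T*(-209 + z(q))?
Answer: 80948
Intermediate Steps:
T = -413 (T = 5 - 418 = -413)
T*(-209 + z(q)) = -413*(-209 - 1*(-13)) = -413*(-209 + 13) = -413*(-196) = 80948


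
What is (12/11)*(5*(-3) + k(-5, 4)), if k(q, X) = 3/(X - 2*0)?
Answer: -171/11 ≈ -15.545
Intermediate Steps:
k(q, X) = 3/X (k(q, X) = 3/(X + 0) = 3/X)
(12/11)*(5*(-3) + k(-5, 4)) = (12/11)*(5*(-3) + 3/4) = (12*(1/11))*(-15 + 3*(1/4)) = 12*(-15 + 3/4)/11 = (12/11)*(-57/4) = -171/11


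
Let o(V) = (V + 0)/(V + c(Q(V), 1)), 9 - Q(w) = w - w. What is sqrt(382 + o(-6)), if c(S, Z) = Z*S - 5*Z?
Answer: sqrt(385) ≈ 19.621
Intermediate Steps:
Q(w) = 9 (Q(w) = 9 - (w - w) = 9 - 1*0 = 9 + 0 = 9)
c(S, Z) = -5*Z + S*Z (c(S, Z) = S*Z - 5*Z = -5*Z + S*Z)
o(V) = V/(4 + V) (o(V) = (V + 0)/(V + 1*(-5 + 9)) = V/(V + 1*4) = V/(V + 4) = V/(4 + V))
sqrt(382 + o(-6)) = sqrt(382 - 6/(4 - 6)) = sqrt(382 - 6/(-2)) = sqrt(382 - 6*(-1/2)) = sqrt(382 + 3) = sqrt(385)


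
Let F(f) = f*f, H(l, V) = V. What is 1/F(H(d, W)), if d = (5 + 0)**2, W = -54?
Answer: 1/2916 ≈ 0.00034294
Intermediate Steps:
d = 25 (d = 5**2 = 25)
F(f) = f**2
1/F(H(d, W)) = 1/((-54)**2) = 1/2916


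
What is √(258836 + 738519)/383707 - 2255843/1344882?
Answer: -2255843/1344882 + √997355/383707 ≈ -1.6748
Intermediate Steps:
√(258836 + 738519)/383707 - 2255843/1344882 = √997355*(1/383707) - 2255843*1/1344882 = √997355/383707 - 2255843/1344882 = -2255843/1344882 + √997355/383707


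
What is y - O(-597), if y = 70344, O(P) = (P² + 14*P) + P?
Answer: -277110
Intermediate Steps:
O(P) = P² + 15*P
y - O(-597) = 70344 - (-597)*(15 - 597) = 70344 - (-597)*(-582) = 70344 - 1*347454 = 70344 - 347454 = -277110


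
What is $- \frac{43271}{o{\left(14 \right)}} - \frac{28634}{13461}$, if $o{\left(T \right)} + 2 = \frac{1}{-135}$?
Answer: $\frac{78625815871}{3647931} \approx 21554.0$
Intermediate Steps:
$o{\left(T \right)} = - \frac{271}{135}$ ($o{\left(T \right)} = -2 + \frac{1}{-135} = -2 - \frac{1}{135} = - \frac{271}{135}$)
$- \frac{43271}{o{\left(14 \right)}} - \frac{28634}{13461} = - \frac{43271}{- \frac{271}{135}} - \frac{28634}{13461} = \left(-43271\right) \left(- \frac{135}{271}\right) - \frac{28634}{13461} = \frac{5841585}{271} - \frac{28634}{13461} = \frac{78625815871}{3647931}$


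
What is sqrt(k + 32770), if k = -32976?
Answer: I*sqrt(206) ≈ 14.353*I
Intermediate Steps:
sqrt(k + 32770) = sqrt(-32976 + 32770) = sqrt(-206) = I*sqrt(206)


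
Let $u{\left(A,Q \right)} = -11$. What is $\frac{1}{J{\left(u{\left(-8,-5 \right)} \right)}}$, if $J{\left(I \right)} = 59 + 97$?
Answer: $\frac{1}{156} \approx 0.0064103$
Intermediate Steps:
$J{\left(I \right)} = 156$
$\frac{1}{J{\left(u{\left(-8,-5 \right)} \right)}} = \frac{1}{156}$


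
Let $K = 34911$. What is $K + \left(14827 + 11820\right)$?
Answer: $61558$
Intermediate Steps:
$K + \left(14827 + 11820\right) = 34911 + \left(14827 + 11820\right) = 34911 + 26647 = 61558$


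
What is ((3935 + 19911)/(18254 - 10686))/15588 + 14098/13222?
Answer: 37805821051/35449980192 ≈ 1.0665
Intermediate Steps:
((3935 + 19911)/(18254 - 10686))/15588 + 14098/13222 = (23846/7568)*(1/15588) + 14098*(1/13222) = (23846*(1/7568))*(1/15588) + 7049/6611 = (11923/3784)*(1/15588) + 7049/6611 = 11923/58984992 + 7049/6611 = 37805821051/35449980192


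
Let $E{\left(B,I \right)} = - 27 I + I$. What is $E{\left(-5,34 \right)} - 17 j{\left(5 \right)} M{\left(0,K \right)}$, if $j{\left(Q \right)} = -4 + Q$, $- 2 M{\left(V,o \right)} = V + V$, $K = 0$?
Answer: $-884$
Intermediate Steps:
$M{\left(V,o \right)} = - V$ ($M{\left(V,o \right)} = - \frac{V + V}{2} = - \frac{2 V}{2} = - V$)
$E{\left(B,I \right)} = - 26 I$
$E{\left(-5,34 \right)} - 17 j{\left(5 \right)} M{\left(0,K \right)} = \left(-26\right) 34 - 17 \left(-4 + 5\right) \left(\left(-1\right) 0\right) = -884 - 17 \cdot 1 \cdot 0 = -884 - 17 \cdot 0 = -884 - 0 = -884 + 0 = -884$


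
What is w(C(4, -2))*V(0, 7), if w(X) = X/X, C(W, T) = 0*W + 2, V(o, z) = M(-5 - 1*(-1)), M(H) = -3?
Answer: -3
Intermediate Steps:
V(o, z) = -3
C(W, T) = 2 (C(W, T) = 0 + 2 = 2)
w(X) = 1
w(C(4, -2))*V(0, 7) = 1*(-3) = -3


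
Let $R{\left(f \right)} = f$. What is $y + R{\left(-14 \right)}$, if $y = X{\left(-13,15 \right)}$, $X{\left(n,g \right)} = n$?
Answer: $-27$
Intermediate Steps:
$y = -13$
$y + R{\left(-14 \right)} = -13 - 14 = -27$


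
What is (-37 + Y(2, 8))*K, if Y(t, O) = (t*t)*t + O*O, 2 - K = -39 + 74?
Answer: -1155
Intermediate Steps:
K = -33 (K = 2 - (-39 + 74) = 2 - 1*35 = 2 - 35 = -33)
Y(t, O) = O**2 + t**3 (Y(t, O) = t**2*t + O**2 = t**3 + O**2 = O**2 + t**3)
(-37 + Y(2, 8))*K = (-37 + (8**2 + 2**3))*(-33) = (-37 + (64 + 8))*(-33) = (-37 + 72)*(-33) = 35*(-33) = -1155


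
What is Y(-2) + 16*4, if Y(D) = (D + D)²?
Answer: 80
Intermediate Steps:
Y(D) = 4*D² (Y(D) = (2*D)² = 4*D²)
Y(-2) + 16*4 = 4*(-2)² + 16*4 = 4*4 + 64 = 16 + 64 = 80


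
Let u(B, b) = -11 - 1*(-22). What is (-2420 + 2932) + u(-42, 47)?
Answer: 523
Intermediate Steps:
u(B, b) = 11 (u(B, b) = -11 + 22 = 11)
(-2420 + 2932) + u(-42, 47) = (-2420 + 2932) + 11 = 512 + 11 = 523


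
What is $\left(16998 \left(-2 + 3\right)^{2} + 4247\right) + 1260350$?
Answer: $1281595$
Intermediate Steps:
$\left(16998 \left(-2 + 3\right)^{2} + 4247\right) + 1260350 = \left(16998 \cdot 1^{2} + 4247\right) + 1260350 = \left(16998 \cdot 1 + 4247\right) + 1260350 = \left(16998 + 4247\right) + 1260350 = 21245 + 1260350 = 1281595$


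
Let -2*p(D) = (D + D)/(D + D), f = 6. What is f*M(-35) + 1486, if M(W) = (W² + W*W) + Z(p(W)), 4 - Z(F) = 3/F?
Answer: 16246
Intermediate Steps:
p(D) = -½ (p(D) = -(D + D)/(2*(D + D)) = -2*D/(2*(2*D)) = -2*D*1/(2*D)/2 = -½*1 = -½)
Z(F) = 4 - 3/F
M(W) = 10 + 2*W² (M(W) = (W² + W*W) + (4 - 3/(-½)) = (W² + W²) + (4 - 3*(-2)) = 2*W² + (4 + 6) = 2*W² + 10 = 10 + 2*W²)
f*M(-35) + 1486 = 6*(10 + 2*(-35)²) + 1486 = 6*(10 + 2*1225) + 1486 = 6*(10 + 2450) + 1486 = 6*2460 + 1486 = 14760 + 1486 = 16246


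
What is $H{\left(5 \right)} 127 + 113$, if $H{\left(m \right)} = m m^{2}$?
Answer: $15988$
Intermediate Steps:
$H{\left(m \right)} = m^{3}$
$H{\left(5 \right)} 127 + 113 = 5^{3} \cdot 127 + 113 = 125 \cdot 127 + 113 = 15875 + 113 = 15988$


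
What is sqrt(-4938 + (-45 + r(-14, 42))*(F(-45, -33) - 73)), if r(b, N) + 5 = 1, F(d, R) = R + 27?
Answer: I*sqrt(1067) ≈ 32.665*I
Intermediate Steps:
F(d, R) = 27 + R
r(b, N) = -4 (r(b, N) = -5 + 1 = -4)
sqrt(-4938 + (-45 + r(-14, 42))*(F(-45, -33) - 73)) = sqrt(-4938 + (-45 - 4)*((27 - 33) - 73)) = sqrt(-4938 - 49*(-6 - 73)) = sqrt(-4938 - 49*(-79)) = sqrt(-4938 + 3871) = sqrt(-1067) = I*sqrt(1067)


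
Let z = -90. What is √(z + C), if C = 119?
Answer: √29 ≈ 5.3852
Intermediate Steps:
√(z + C) = √(-90 + 119) = √29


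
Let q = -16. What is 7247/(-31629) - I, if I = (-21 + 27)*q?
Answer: 3029137/31629 ≈ 95.771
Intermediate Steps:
I = -96 (I = (-21 + 27)*(-16) = 6*(-16) = -96)
7247/(-31629) - I = 7247/(-31629) - 1*(-96) = 7247*(-1/31629) + 96 = -7247/31629 + 96 = 3029137/31629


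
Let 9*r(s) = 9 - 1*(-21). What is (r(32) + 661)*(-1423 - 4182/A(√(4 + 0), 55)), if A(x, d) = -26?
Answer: -32701144/39 ≈ -8.3849e+5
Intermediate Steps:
r(s) = 10/3 (r(s) = (9 - 1*(-21))/9 = (9 + 21)/9 = (⅑)*30 = 10/3)
(r(32) + 661)*(-1423 - 4182/A(√(4 + 0), 55)) = (10/3 + 661)*(-1423 - 4182/(-26)) = 1993*(-1423 - 4182*(-1/26))/3 = 1993*(-1423 + 2091/13)/3 = (1993/3)*(-16408/13) = -32701144/39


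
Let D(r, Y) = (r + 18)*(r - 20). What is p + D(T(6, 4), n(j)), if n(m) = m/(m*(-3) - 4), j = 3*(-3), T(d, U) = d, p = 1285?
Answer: 949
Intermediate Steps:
j = -9
n(m) = m/(-4 - 3*m) (n(m) = m/(-3*m - 4) = m/(-4 - 3*m))
D(r, Y) = (-20 + r)*(18 + r) (D(r, Y) = (18 + r)*(-20 + r) = (-20 + r)*(18 + r))
p + D(T(6, 4), n(j)) = 1285 + (-360 + 6² - 2*6) = 1285 + (-360 + 36 - 12) = 1285 - 336 = 949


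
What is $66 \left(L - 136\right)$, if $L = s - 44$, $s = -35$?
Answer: $-14190$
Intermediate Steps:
$L = -79$ ($L = -35 - 44 = -79$)
$66 \left(L - 136\right) = 66 \left(-79 - 136\right) = 66 \left(-215\right) = -14190$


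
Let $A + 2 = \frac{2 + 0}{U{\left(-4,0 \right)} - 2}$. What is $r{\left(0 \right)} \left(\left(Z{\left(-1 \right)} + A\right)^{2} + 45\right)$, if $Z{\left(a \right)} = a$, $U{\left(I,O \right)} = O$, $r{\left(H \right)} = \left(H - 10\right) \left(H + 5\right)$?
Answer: $-3050$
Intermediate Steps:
$r{\left(H \right)} = \left(-10 + H\right) \left(5 + H\right)$
$A = -3$ ($A = -2 + \frac{2 + 0}{0 - 2} = -2 + \frac{2}{-2} = -2 + 2 \left(- \frac{1}{2}\right) = -2 - 1 = -3$)
$r{\left(0 \right)} \left(\left(Z{\left(-1 \right)} + A\right)^{2} + 45\right) = \left(-50 + 0^{2} - 0\right) \left(\left(-1 - 3\right)^{2} + 45\right) = \left(-50 + 0 + 0\right) \left(\left(-4\right)^{2} + 45\right) = - 50 \left(16 + 45\right) = \left(-50\right) 61 = -3050$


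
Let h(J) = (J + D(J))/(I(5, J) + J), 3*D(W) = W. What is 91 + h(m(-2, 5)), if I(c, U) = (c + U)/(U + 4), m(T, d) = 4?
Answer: 11321/123 ≈ 92.041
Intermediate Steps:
I(c, U) = (U + c)/(4 + U)
D(W) = W/3
h(J) = 4*J/(3*(J + (5 + J)/(4 + J))) (h(J) = (J + J/3)/((J + 5)/(4 + J) + J) = (4*J/3)/((5 + J)/(4 + J) + J) = (4*J/3)/(J + (5 + J)/(4 + J)) = 4*J/(3*(J + (5 + J)/(4 + J))))
91 + h(m(-2, 5)) = 91 + (4/3)*4*(4 + 4)/(5 + 4**2 + 5*4) = 91 + (4/3)*4*8/(5 + 16 + 20) = 91 + (4/3)*4*8/41 = 91 + (4/3)*4*(1/41)*8 = 91 + 128/123 = 11321/123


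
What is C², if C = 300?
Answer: 90000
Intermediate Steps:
C² = 300² = 90000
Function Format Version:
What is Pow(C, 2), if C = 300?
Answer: 90000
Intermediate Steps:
Pow(C, 2) = Pow(300, 2) = 90000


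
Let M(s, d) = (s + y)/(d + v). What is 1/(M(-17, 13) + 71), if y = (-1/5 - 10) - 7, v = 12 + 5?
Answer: 50/3493 ≈ 0.014314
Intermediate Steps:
v = 17
y = -86/5 (y = (-1*⅕ - 10) - 7 = (-⅕ - 10) - 7 = -51/5 - 7 = -86/5 ≈ -17.200)
M(s, d) = (-86/5 + s)/(17 + d) (M(s, d) = (s - 86/5)/(d + 17) = (-86/5 + s)/(17 + d))
1/(M(-17, 13) + 71) = 1/((-86/5 - 17)/(17 + 13) + 71) = 1/(-171/5/30 + 71) = 1/((1/30)*(-171/5) + 71) = 1/(-57/50 + 71) = 1/(3493/50) = 50/3493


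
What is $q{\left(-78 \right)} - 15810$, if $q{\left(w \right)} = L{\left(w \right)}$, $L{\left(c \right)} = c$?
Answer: $-15888$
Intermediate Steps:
$q{\left(w \right)} = w$
$q{\left(-78 \right)} - 15810 = -78 - 15810 = -15888$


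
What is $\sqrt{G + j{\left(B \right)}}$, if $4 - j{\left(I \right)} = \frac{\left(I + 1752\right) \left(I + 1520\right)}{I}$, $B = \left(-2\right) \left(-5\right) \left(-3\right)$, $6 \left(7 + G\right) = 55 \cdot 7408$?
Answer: $\frac{\sqrt{1380867}}{3} \approx 391.7$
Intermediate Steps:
$G = \frac{203699}{3}$ ($G = -7 + \frac{55 \cdot 7408}{6} = -7 + \frac{1}{6} \cdot 407440 = -7 + \frac{203720}{3} = \frac{203699}{3} \approx 67900.0$)
$B = -30$ ($B = 10 \left(-3\right) = -30$)
$j{\left(I \right)} = 4 - \frac{\left(1520 + I\right) \left(1752 + I\right)}{I}$ ($j{\left(I \right)} = 4 - \frac{\left(I + 1752\right) \left(I + 1520\right)}{I} = 4 - \frac{\left(1752 + I\right) \left(1520 + I\right)}{I} = 4 - \frac{\left(1520 + I\right) \left(1752 + I\right)}{I}$)
$\sqrt{G + j{\left(B \right)}} = \sqrt{\frac{203699}{3} - \left(3238 - 88768\right)} = \sqrt{\frac{203699}{3} - -85530} = \sqrt{\frac{203699}{3} + \left(-3268 + 30 + 88768\right)} = \sqrt{\frac{203699}{3} + 85530} = \sqrt{\frac{460289}{3}} = \frac{\sqrt{1380867}}{3}$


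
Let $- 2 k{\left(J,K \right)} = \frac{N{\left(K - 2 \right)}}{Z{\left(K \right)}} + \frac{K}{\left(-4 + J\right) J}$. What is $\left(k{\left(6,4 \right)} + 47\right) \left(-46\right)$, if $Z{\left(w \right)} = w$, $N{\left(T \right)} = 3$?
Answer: $- \frac{25645}{12} \approx -2137.1$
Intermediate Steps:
$k{\left(J,K \right)} = - \frac{3}{2 K} - \frac{K}{2 J \left(-4 + J\right)}$ ($k{\left(J,K \right)} = - \frac{\frac{3}{K} + \frac{K}{\left(-4 + J\right) J}}{2} = - \frac{\frac{3}{K} + \frac{K}{J \left(-4 + J\right)}}{2} = - \frac{3}{2 K} - \frac{K}{2 J \left(-4 + J\right)}$)
$\left(k{\left(6,4 \right)} + 47\right) \left(-46\right) = \left(\frac{- 4^{2} - 3 \cdot 6^{2} + 12 \cdot 6}{2 \cdot 6 \cdot 4 \left(-4 + 6\right)} + 47\right) \left(-46\right) = \left(\frac{1}{2} \cdot \frac{1}{6} \cdot \frac{1}{4} \cdot \frac{1}{2} \left(\left(-1\right) 16 - 108 + 72\right) + 47\right) \left(-46\right) = \left(\frac{1}{2} \cdot \frac{1}{6} \cdot \frac{1}{4} \cdot \frac{1}{2} \left(-16 - 108 + 72\right) + 47\right) \left(-46\right) = \left(\frac{1}{2} \cdot \frac{1}{6} \cdot \frac{1}{4} \cdot \frac{1}{2} \left(-52\right) + 47\right) \left(-46\right) = \left(- \frac{13}{24} + 47\right) \left(-46\right) = \frac{1115}{24} \left(-46\right) = - \frac{25645}{12}$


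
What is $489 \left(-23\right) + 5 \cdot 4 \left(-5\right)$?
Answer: $-11347$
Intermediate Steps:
$489 \left(-23\right) + 5 \cdot 4 \left(-5\right) = -11247 + 20 \left(-5\right) = -11247 - 100 = -11347$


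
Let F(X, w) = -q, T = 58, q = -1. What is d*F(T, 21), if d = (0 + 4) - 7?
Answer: -3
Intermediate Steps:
F(X, w) = 1 (F(X, w) = -1*(-1) = 1)
d = -3 (d = 4 - 7 = -3)
d*F(T, 21) = -3*1 = -3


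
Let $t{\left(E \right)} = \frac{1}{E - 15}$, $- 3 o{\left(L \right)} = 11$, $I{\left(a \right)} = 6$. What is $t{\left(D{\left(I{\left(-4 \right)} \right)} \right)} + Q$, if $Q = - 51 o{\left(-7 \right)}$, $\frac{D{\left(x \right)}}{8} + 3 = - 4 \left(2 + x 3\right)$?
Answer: $\frac{126972}{679} \approx 187.0$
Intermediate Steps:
$D{\left(x \right)} = -88 - 96 x$ ($D{\left(x \right)} = -24 + 8 \left(- 4 \left(2 + x 3\right)\right) = -24 + 8 \left(- 4 \left(2 + 3 x\right)\right) = -24 + 8 \left(-8 - 12 x\right) = -24 - \left(64 + 96 x\right) = -88 - 96 x$)
$o{\left(L \right)} = - \frac{11}{3}$ ($o{\left(L \right)} = \left(- \frac{1}{3}\right) 11 = - \frac{11}{3}$)
$Q = 187$ ($Q = \left(-51\right) \left(- \frac{11}{3}\right) = 187$)
$t{\left(E \right)} = \frac{1}{-15 + E}$
$t{\left(D{\left(I{\left(-4 \right)} \right)} \right)} + Q = \frac{1}{-15 - 664} + 187 = \frac{1}{-679} + 187 = - \frac{1}{679} + 187 = \frac{126972}{679}$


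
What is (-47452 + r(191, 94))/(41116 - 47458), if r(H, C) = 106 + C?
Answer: 23626/3171 ≈ 7.4506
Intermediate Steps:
(-47452 + r(191, 94))/(41116 - 47458) = (-47452 + (106 + 94))/(41116 - 47458) = (-47452 + 200)/(-6342) = -47252*(-1/6342) = 23626/3171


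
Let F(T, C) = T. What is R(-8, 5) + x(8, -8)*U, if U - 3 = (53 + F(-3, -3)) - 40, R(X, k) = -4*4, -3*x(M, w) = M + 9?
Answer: -269/3 ≈ -89.667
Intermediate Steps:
x(M, w) = -3 - M/3 (x(M, w) = -(M + 9)/3 = -(9 + M)/3 = -3 - M/3)
R(X, k) = -16
U = 13 (U = 3 + ((53 - 3) - 40) = 3 + (50 - 40) = 3 + 10 = 13)
R(-8, 5) + x(8, -8)*U = -16 + (-3 - ⅓*8)*13 = -16 + (-3 - 8/3)*13 = -16 - 17/3*13 = -16 - 221/3 = -269/3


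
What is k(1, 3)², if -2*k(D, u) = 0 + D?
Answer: ¼ ≈ 0.25000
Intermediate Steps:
k(D, u) = -D/2 (k(D, u) = -(0 + D)/2 = -D/2)
k(1, 3)² = (-½*1)² = (-½)² = ¼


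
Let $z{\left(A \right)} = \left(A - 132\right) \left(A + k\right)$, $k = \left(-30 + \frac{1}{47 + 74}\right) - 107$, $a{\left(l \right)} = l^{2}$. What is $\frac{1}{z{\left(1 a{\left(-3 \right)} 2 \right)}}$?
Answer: $\frac{121}{1641372} \approx 7.3719 \cdot 10^{-5}$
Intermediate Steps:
$k = - \frac{16576}{121}$ ($k = \left(-30 + \frac{1}{121}\right) - 107 = - \frac{3629}{121} - 107 = - \frac{16576}{121} \approx -136.99$)
$z{\left(A \right)} = \left(-132 + A\right) \left(- \frac{16576}{121} + A\right)$ ($z{\left(A \right)} = \left(A - 132\right) \left(A - \frac{16576}{121}\right) = \left(-132 + A\right) \left(- \frac{16576}{121} + A\right)$)
$\frac{1}{z{\left(1 a{\left(-3 \right)} 2 \right)}} = \frac{1}{\frac{198912}{11} + \left(1 \left(-3\right)^{2} \cdot 2\right)^{2} - \frac{32548 \cdot 1 \left(-3\right)^{2} \cdot 2}{121}} = \frac{1}{\frac{198912}{11} + \left(1 \cdot 9 \cdot 2\right)^{2} - \frac{32548 \cdot 1 \cdot 9 \cdot 2}{121}} = \frac{1}{\frac{198912}{11} + \left(9 \cdot 2\right)^{2} - \frac{32548 \cdot 9 \cdot 2}{121}} = \frac{1}{\frac{198912}{11} + 18^{2} - \frac{585864}{121}} = \frac{1}{\frac{198912}{11} + 324 - \frac{585864}{121}} = \frac{1}{\frac{1641372}{121}} = \frac{121}{1641372}$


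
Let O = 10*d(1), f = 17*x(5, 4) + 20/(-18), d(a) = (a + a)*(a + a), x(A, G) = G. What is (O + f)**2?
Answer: 925444/81 ≈ 11425.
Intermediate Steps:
d(a) = 4*a**2 (d(a) = (2*a)*(2*a) = 4*a**2)
f = 602/9 (f = 17*4 + 20/(-18) = 68 + 20*(-1/18) = 68 - 10/9 = 602/9 ≈ 66.889)
O = 40 (O = 10*(4*1**2) = 10*(4*1) = 10*4 = 40)
(O + f)**2 = (40 + 602/9)**2 = (962/9)**2 = 925444/81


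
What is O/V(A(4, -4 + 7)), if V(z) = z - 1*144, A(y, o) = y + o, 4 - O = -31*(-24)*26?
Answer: 19340/137 ≈ 141.17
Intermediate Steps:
O = -19340 (O = 4 - (-31*(-24))*26 = 4 - 744*26 = 4 - 1*19344 = 4 - 19344 = -19340)
A(y, o) = o + y
V(z) = -144 + z (V(z) = z - 144 = -144 + z)
O/V(A(4, -4 + 7)) = -19340/(-144 + ((-4 + 7) + 4)) = -19340/(-144 + (3 + 4)) = -19340/(-144 + 7) = -19340/(-137) = -19340*(-1/137) = 19340/137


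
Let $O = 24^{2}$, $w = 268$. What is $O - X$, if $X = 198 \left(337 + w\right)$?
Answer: $-119214$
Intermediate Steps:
$O = 576$
$X = 119790$ ($X = 198 \left(337 + 268\right) = 198 \cdot 605 = 119790$)
$O - X = 576 - 119790 = -119214$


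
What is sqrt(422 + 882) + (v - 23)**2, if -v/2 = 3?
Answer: 841 + 2*sqrt(326) ≈ 877.11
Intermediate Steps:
v = -6 (v = -2*3 = -6)
sqrt(422 + 882) + (v - 23)**2 = sqrt(422 + 882) + (-6 - 23)**2 = sqrt(1304) + (-29)**2 = 2*sqrt(326) + 841 = 841 + 2*sqrt(326)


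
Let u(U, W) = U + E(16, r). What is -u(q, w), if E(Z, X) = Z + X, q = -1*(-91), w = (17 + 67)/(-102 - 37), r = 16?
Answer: -123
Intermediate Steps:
w = -84/139 (w = 84/(-139) = 84*(-1/139) = -84/139 ≈ -0.60432)
q = 91
E(Z, X) = X + Z
u(U, W) = 32 + U (u(U, W) = U + (16 + 16) = U + 32 = 32 + U)
-u(q, w) = -(32 + 91) = -1*123 = -123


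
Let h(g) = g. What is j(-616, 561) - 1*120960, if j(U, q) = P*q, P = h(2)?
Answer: -119838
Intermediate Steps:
P = 2
j(U, q) = 2*q
j(-616, 561) - 1*120960 = 2*561 - 1*120960 = 1122 - 120960 = -119838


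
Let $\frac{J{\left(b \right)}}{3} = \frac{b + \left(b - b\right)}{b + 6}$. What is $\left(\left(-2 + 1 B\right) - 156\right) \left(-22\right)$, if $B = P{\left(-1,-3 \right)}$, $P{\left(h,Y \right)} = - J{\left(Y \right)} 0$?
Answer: $3476$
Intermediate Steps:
$J{\left(b \right)} = \frac{3 b}{6 + b}$ ($J{\left(b \right)} = 3 \frac{b + \left(b - b\right)}{b + 6} = 3 \frac{b + 0}{6 + b} = 3 \frac{b}{6 + b} = \frac{3 b}{6 + b}$)
$P{\left(h,Y \right)} = 0$ ($P{\left(h,Y \right)} = - \frac{3 Y}{6 + Y} 0 = 0$)
$B = 0$
$\left(\left(-2 + 1 B\right) - 156\right) \left(-22\right) = \left(\left(-2 + 1 \cdot 0\right) - 156\right) \left(-22\right) = \left(\left(-2 + 0\right) - 156\right) \left(-22\right) = \left(-2 - 156\right) \left(-22\right) = \left(-158\right) \left(-22\right) = 3476$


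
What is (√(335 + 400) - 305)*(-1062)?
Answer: 323910 - 7434*√15 ≈ 2.9512e+5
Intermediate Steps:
(√(335 + 400) - 305)*(-1062) = (√735 - 305)*(-1062) = (7*√15 - 305)*(-1062) = (-305 + 7*√15)*(-1062) = 323910 - 7434*√15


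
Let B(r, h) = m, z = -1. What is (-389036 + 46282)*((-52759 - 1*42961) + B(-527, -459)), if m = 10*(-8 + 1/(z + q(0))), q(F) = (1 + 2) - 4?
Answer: 32837546970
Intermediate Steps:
q(F) = -1 (q(F) = 3 - 4 = -1)
m = -85 (m = 10*(-8 + 1/(-1 - 1)) = 10*(-8 + 1/(-2)) = 10*(-8 - ½) = 10*(-17/2) = -85)
B(r, h) = -85
(-389036 + 46282)*((-52759 - 1*42961) + B(-527, -459)) = (-389036 + 46282)*((-52759 - 1*42961) - 85) = -342754*((-52759 - 42961) - 85) = -342754*(-95720 - 85) = -342754*(-95805) = 32837546970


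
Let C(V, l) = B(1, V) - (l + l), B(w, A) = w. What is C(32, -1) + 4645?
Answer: 4648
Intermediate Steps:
C(V, l) = 1 - 2*l (C(V, l) = 1 - (l + l) = 1 - 2*l)
C(32, -1) + 4645 = (1 - 2*(-1)) + 4645 = (1 + 2) + 4645 = 3 + 4645 = 4648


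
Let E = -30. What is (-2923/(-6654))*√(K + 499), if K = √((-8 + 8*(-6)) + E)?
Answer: 2923*√(499 + I*√86)/6654 ≈ 9.8133 + 0.091179*I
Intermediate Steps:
K = I*√86 (K = √((-8 + 8*(-6)) - 30) = √((-8 - 48) - 30) = √(-56 - 30) = √(-86) = I*√86 ≈ 9.2736*I)
(-2923/(-6654))*√(K + 499) = (-2923/(-6654))*√(I*√86 + 499) = (-2923*(-1/6654))*√(499 + I*√86) = 2923*√(499 + I*√86)/6654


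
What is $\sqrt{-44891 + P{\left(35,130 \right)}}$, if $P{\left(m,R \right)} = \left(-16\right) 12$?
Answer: $i \sqrt{45083} \approx 212.33 i$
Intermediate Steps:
$P{\left(m,R \right)} = -192$
$\sqrt{-44891 + P{\left(35,130 \right)}} = \sqrt{-44891 - 192} = \sqrt{-45083} = i \sqrt{45083}$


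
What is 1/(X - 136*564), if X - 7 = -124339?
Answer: -1/201036 ≈ -4.9742e-6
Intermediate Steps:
X = -124332 (X = 7 - 124339 = -124332)
1/(X - 136*564) = 1/(-124332 - 136*564) = 1/(-124332 - 76704) = 1/(-201036) = -1/201036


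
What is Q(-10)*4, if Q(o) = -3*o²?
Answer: -1200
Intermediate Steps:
Q(-10)*4 = -3*(-10)²*4 = -3*100*4 = -300*4 = -1200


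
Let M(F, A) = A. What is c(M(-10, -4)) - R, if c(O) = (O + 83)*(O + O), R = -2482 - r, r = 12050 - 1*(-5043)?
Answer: 18943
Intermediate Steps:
r = 17093 (r = 12050 + 5043 = 17093)
R = -19575 (R = -2482 - 1*17093 = -2482 - 17093 = -19575)
c(O) = 2*O*(83 + O) (c(O) = (83 + O)*(2*O) = 2*O*(83 + O))
c(M(-10, -4)) - R = 2*(-4)*(83 - 4) - 1*(-19575) = 2*(-4)*79 + 19575 = -632 + 19575 = 18943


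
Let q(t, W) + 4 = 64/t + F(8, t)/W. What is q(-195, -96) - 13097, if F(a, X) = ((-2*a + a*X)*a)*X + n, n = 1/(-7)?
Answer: -563636917/14560 ≈ -38711.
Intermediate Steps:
n = -⅐ ≈ -0.14286
F(a, X) = -⅐ + X*a*(-2*a + X*a) (F(a, X) = ((-2*a + a*X)*a)*X - ⅐ = ((-2*a + X*a)*a)*X - ⅐ = (a*(-2*a + X*a))*X - ⅐ = X*a*(-2*a + X*a) - ⅐ = -⅐ + X*a*(-2*a + X*a))
q(t, W) = -4 + 64/t + (-⅐ - 128*t + 64*t²)/W (q(t, W) = -4 + (64/t + (-⅐ + t²*8² - 2*t*8²)/W) = -4 + (64/t + (-⅐ + t²*64 - 2*t*64)/W) = -4 + (64/t + (-⅐ + 64*t² - 128*t)/W) = -4 + (64/t + (-⅐ - 128*t + 64*t²)/W) = -4 + 64/t + (-⅐ - 128*t + 64*t²)/W)
q(-195, -96) - 13097 = (-4 + 64/(-195) - ⅐/(-96) - 128*(-195)/(-96) + 64*(-195)²/(-96)) - 13097 = (-4 + 64*(-1/195) - ⅐*(-1/96) - 128*(-195)*(-1/96) + 64*(-1/96)*38025) - 13097 = (-4 - 64/195 + 1/672 - 260 - 25350) - 13097 = -372944597/14560 - 13097 = -563636917/14560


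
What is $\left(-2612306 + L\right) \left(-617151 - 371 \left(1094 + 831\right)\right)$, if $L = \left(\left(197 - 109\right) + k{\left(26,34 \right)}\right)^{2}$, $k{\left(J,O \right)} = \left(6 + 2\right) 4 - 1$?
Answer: $3458977990270$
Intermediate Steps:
$k{\left(J,O \right)} = 31$ ($k{\left(J,O \right)} = 8 \cdot 4 - 1 = 32 - 1 = 31$)
$L = 14161$ ($L = \left(\left(197 - 109\right) + 31\right)^{2} = \left(88 + 31\right)^{2} = 119^{2} = 14161$)
$\left(-2612306 + L\right) \left(-617151 - 371 \left(1094 + 831\right)\right) = \left(-2612306 + 14161\right) \left(-617151 - 371 \left(1094 + 831\right)\right) = - 2598145 \left(-617151 - 714175\right) = \left(-2598145\right) \left(-1331326\right) = 3458977990270$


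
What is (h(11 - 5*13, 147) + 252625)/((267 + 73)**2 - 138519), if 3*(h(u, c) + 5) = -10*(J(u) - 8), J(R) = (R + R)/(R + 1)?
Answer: -71860/6519 ≈ -11.023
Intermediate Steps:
J(R) = 2*R/(1 + R) (J(R) = (2*R)/(1 + R) = 2*R/(1 + R))
h(u, c) = 65/3 - 20*u/(3*(1 + u)) (h(u, c) = -5 + (-10*(2*u/(1 + u) - 8))/3 = -5 + (-10*(-8 + 2*u/(1 + u)))/3 = -5 + (80 - 20*u/(1 + u))/3 = -5 + (80/3 - 20*u/(3*(1 + u))) = 65/3 - 20*u/(3*(1 + u)))
(h(11 - 5*13, 147) + 252625)/((267 + 73)**2 - 138519) = (5*(13 + 9*(11 - 5*13))/(3*(1 + (11 - 5*13))) + 252625)/((267 + 73)**2 - 138519) = (5*(13 + 9*(11 - 65))/(3*(1 + (11 - 65))) + 252625)/(340**2 - 138519) = (5*(13 + 9*(-54))/(3*(1 - 54)) + 252625)/(115600 - 138519) = ((5/3)*(13 - 486)/(-53) + 252625)/(-22919) = ((5/3)*(-1/53)*(-473) + 252625)*(-1/22919) = (2365/159 + 252625)*(-1/22919) = (40169740/159)*(-1/22919) = -71860/6519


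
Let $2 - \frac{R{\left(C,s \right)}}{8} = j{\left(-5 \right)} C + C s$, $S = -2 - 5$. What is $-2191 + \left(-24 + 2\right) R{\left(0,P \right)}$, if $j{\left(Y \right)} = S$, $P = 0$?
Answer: $-2543$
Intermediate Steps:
$S = -7$
$j{\left(Y \right)} = -7$
$R{\left(C,s \right)} = 16 + 56 C - 8 C s$ ($R{\left(C,s \right)} = 16 - 8 \left(- 7 C + C s\right) = 16 - \left(- 56 C + 8 C s\right) = 16 + 56 C - 8 C s$)
$-2191 + \left(-24 + 2\right) R{\left(0,P \right)} = -2191 + \left(-24 + 2\right) \left(16 + 56 \cdot 0 - 0 \cdot 0\right) = -2191 - 22 \left(16 + 0 + 0\right) = -2191 - 352 = -2543$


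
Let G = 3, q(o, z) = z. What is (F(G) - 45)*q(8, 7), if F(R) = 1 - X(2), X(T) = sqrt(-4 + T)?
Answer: -308 - 7*I*sqrt(2) ≈ -308.0 - 9.8995*I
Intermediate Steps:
F(R) = 1 - I*sqrt(2) (F(R) = 1 - sqrt(-4 + 2) = 1 - sqrt(-2) = 1 - I*sqrt(2))
(F(G) - 45)*q(8, 7) = ((1 - I*sqrt(2)) - 45)*7 = (-44 - I*sqrt(2))*7 = -308 - 7*I*sqrt(2)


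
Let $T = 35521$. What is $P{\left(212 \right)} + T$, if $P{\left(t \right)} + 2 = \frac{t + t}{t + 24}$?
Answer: $\frac{2095727}{59} \approx 35521.0$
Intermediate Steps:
$P{\left(t \right)} = -2 + \frac{2 t}{24 + t}$ ($P{\left(t \right)} = -2 + \frac{t + t}{t + 24} = -2 + \frac{2 t}{24 + t}$)
$P{\left(212 \right)} + T = - \frac{48}{24 + 212} + 35521 = - \frac{48}{236} + 35521 = \left(-48\right) \frac{1}{236} + 35521 = - \frac{12}{59} + 35521 = \frac{2095727}{59}$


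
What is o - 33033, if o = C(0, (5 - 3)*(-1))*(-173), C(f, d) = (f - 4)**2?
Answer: -35801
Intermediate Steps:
C(f, d) = (-4 + f)**2
o = -2768 (o = (-4 + 0)**2*(-173) = (-4)**2*(-173) = 16*(-173) = -2768)
o - 33033 = -2768 - 33033 = -35801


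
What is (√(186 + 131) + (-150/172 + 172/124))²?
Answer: 2254980381/7107556 + 1373*√317/1333 ≈ 335.60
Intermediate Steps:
(√(186 + 131) + (-150/172 + 172/124))² = (√317 + (-150*1/172 + 172*(1/124)))² = (√317 + (-75/86 + 43/31))² = (√317 + 1373/2666)² = (1373/2666 + √317)²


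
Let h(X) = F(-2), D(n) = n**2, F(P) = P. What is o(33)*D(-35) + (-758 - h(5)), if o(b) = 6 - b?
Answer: -33831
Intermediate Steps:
h(X) = -2
o(33)*D(-35) + (-758 - h(5)) = (6 - 1*33)*(-35)**2 + (-758 - 1*(-2)) = (6 - 33)*1225 + (-758 + 2) = -27*1225 - 756 = -33075 - 756 = -33831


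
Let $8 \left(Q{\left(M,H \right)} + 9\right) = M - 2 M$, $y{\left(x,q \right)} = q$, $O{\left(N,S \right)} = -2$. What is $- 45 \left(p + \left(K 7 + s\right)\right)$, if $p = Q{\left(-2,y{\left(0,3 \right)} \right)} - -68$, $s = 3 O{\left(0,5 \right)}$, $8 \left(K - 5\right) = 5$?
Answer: $- \frac{33345}{8} \approx -4168.1$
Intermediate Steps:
$K = \frac{45}{8}$ ($K = 5 + \frac{1}{8} \cdot 5 = 5 + \frac{5}{8} = \frac{45}{8} \approx 5.625$)
$s = -6$ ($s = 3 \left(-2\right) = -6$)
$Q{\left(M,H \right)} = -9 - \frac{M}{8}$ ($Q{\left(M,H \right)} = -9 + \frac{M - 2 M}{8} = -9 + \frac{\left(-1\right) M}{8} = -9 - \frac{M}{8}$)
$p = \frac{237}{4}$ ($p = \left(-9 - - \frac{1}{4}\right) - -68 = \left(-9 + \frac{1}{4}\right) + 68 = - \frac{35}{4} + 68 = \frac{237}{4} \approx 59.25$)
$- 45 \left(p + \left(K 7 + s\right)\right) = - 45 \left(\frac{237}{4} + \left(\frac{45}{8} \cdot 7 - 6\right)\right) = - 45 \left(\frac{237}{4} + \left(\frac{315}{8} - 6\right)\right) = - 45 \left(\frac{237}{4} + \frac{267}{8}\right) = \left(-45\right) \frac{741}{8} = - \frac{33345}{8}$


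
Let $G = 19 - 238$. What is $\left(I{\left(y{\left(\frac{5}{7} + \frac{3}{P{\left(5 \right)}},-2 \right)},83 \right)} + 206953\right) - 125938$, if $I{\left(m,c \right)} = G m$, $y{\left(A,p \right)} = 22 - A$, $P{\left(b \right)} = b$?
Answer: $\frac{2676969}{35} \approx 76485.0$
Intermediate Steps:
$G = -219$
$I{\left(m,c \right)} = - 219 m$
$\left(I{\left(y{\left(\frac{5}{7} + \frac{3}{P{\left(5 \right)}},-2 \right)},83 \right)} + 206953\right) - 125938 = \left(- 219 \left(22 - \left(\frac{5}{7} + \frac{3}{5}\right)\right) + 206953\right) - 125938 = \left(- 219 \left(22 - \frac{46}{35}\right) + 206953\right) - 125938 = \left(\left(-219\right) \frac{724}{35} + 206953\right) - 125938 = \left(- \frac{158556}{35} + 206953\right) - 125938 = \frac{7084799}{35} - 125938 = \frac{2676969}{35}$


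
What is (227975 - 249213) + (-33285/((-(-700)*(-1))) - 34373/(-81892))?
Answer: -2169117448/102365 ≈ -21190.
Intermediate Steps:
(227975 - 249213) + (-33285/((-(-700)*(-1))) - 34373/(-81892)) = -21238 + (-33285/((-140*5)) - 34373*(-1/81892)) = -21238 + (-33285/(-700) + 34373/81892) = -21238 + (-33285*(-1/700) + 34373/81892) = -21238 + (951/20 + 34373/81892) = -21238 + 4910422/102365 = -2169117448/102365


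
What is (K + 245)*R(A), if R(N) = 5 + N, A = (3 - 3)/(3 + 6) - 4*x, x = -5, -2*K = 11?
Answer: 11975/2 ≈ 5987.5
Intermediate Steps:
K = -11/2 (K = -½*11 = -11/2 ≈ -5.5000)
A = 20 (A = (3 - 3)/(3 + 6) - 4*(-5) = 0/9 + 20 = 0*(⅑) + 20 = 0 + 20 = 20)
(K + 245)*R(A) = (-11/2 + 245)*(5 + 20) = (479/2)*25 = 11975/2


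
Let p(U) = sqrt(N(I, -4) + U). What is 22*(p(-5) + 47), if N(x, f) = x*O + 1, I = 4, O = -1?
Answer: 1034 + 44*I*sqrt(2) ≈ 1034.0 + 62.225*I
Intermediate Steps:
N(x, f) = 1 - x (N(x, f) = x*(-1) + 1 = -x + 1 = 1 - x)
p(U) = sqrt(-3 + U) (p(U) = sqrt((1 - 1*4) + U) = sqrt((1 - 4) + U) = sqrt(-3 + U))
22*(p(-5) + 47) = 22*(sqrt(-3 - 5) + 47) = 22*(sqrt(-8) + 47) = 22*(2*I*sqrt(2) + 47) = 22*(47 + 2*I*sqrt(2)) = 1034 + 44*I*sqrt(2)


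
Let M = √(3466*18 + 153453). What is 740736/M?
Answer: 246912*√215841/71947 ≈ 1594.4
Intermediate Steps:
M = √215841 (M = √(62388 + 153453) = √215841 ≈ 464.59)
740736/M = 740736/(√215841) = 740736*(√215841/215841) = 246912*√215841/71947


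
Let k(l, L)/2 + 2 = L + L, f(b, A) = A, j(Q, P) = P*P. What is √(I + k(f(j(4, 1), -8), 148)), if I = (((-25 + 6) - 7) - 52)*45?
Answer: I*√2922 ≈ 54.056*I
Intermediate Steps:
j(Q, P) = P²
k(l, L) = -4 + 4*L (k(l, L) = -4 + 2*(L + L) = -4 + 2*(2*L) = -4 + 4*L)
I = -3510 (I = ((-19 - 7) - 52)*45 = (-26 - 52)*45 = -78*45 = -3510)
√(I + k(f(j(4, 1), -8), 148)) = √(-3510 + (-4 + 4*148)) = √(-3510 + (-4 + 592)) = √(-3510 + 588) = √(-2922) = I*√2922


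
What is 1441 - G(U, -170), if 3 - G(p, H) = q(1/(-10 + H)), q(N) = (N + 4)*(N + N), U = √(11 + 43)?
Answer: 23294881/16200 ≈ 1438.0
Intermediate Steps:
U = 3*√6 (U = √54 = 3*√6 ≈ 7.3485)
q(N) = 2*N*(4 + N) (q(N) = (4 + N)*(2*N) = 2*N*(4 + N))
G(p, H) = 3 - 2*(4 + 1/(-10 + H))/(-10 + H)
1441 - G(U, -170) = 1441 - (78 - 8*(-170) + 3*(-10 - 170)²)/(-10 - 170)² = 1441 - (78 + 1360 + 3*(-180)²)/(-180)² = 1441 - (78 + 1360 + 3*32400)/32400 = 1441 - (78 + 1360 + 97200)/32400 = 1441 - 98638/32400 = 1441 - 1*49319/16200 = 1441 - 49319/16200 = 23294881/16200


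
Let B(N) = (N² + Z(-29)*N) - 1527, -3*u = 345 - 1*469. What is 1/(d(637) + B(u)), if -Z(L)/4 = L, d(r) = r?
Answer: 9/50518 ≈ 0.00017815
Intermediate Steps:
Z(L) = -4*L
u = 124/3 (u = -(345 - 1*469)/3 = -(345 - 469)/3 = -⅓*(-124) = 124/3 ≈ 41.333)
B(N) = -1527 + N² + 116*N (B(N) = (N² + (-4*(-29))*N) - 1527 = (N² + 116*N) - 1527 = -1527 + N² + 116*N)
1/(d(637) + B(u)) = 1/(637 + (-1527 + (124/3)² + 116*(124/3))) = 1/(637 + (-1527 + 15376/9 + 14384/3)) = 1/(637 + 44785/9) = 1/(50518/9) = 9/50518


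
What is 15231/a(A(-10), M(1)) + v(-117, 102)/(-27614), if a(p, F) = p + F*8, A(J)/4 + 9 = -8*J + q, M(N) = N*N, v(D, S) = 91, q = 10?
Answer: 210279311/4583924 ≈ 45.873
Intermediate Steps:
M(N) = N²
A(J) = 4 - 32*J (A(J) = -36 + 4*(-8*J + 10) = -36 + 4*(10 - 8*J) = -36 + (40 - 32*J) = 4 - 32*J)
a(p, F) = p + 8*F
15231/a(A(-10), M(1)) + v(-117, 102)/(-27614) = 15231/((4 - 32*(-10)) + 8*1²) + 91/(-27614) = 15231/((4 + 320) + 8*1) + 91*(-1/27614) = 15231/(324 + 8) - 91/27614 = 15231/332 - 91/27614 = 210279311/4583924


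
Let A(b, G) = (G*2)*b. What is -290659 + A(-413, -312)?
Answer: -32947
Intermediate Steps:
A(b, G) = 2*G*b (A(b, G) = (2*G)*b = 2*G*b)
-290659 + A(-413, -312) = -290659 + 2*(-312)*(-413) = -290659 + 257712 = -32947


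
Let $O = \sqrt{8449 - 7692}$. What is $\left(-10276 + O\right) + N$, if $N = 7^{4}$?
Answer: $-7875 + \sqrt{757} \approx -7847.5$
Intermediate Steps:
$N = 2401$
$O = \sqrt{757} \approx 27.514$
$\left(-10276 + O\right) + N = \left(-10276 + \sqrt{757}\right) + 2401 = -7875 + \sqrt{757}$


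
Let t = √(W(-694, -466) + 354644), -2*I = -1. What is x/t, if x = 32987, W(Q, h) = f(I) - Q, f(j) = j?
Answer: 32987*√506/13409 ≈ 55.338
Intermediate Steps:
I = ½ (I = -½*(-1) = ½ ≈ 0.50000)
W(Q, h) = ½ - Q
t = 53*√506/2 (t = √((½ - 1*(-694)) + 354644) = √((½ + 694) + 354644) = √(1389/2 + 354644) = √(710677/2) = 53*√506/2 ≈ 596.10)
x/t = 32987/((53*√506/2)) = 32987*(√506/13409) = 32987*√506/13409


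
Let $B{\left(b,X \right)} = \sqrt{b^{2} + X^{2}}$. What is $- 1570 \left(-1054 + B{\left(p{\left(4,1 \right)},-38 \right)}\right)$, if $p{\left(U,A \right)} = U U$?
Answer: $1654780 - 15700 \sqrt{17} \approx 1.59 \cdot 10^{6}$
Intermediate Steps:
$p{\left(U,A \right)} = U^{2}$
$B{\left(b,X \right)} = \sqrt{X^{2} + b^{2}}$
$- 1570 \left(-1054 + B{\left(p{\left(4,1 \right)},-38 \right)}\right) = - 1570 \left(-1054 + \sqrt{\left(-38\right)^{2} + \left(4^{2}\right)^{2}}\right) = - 1570 \left(-1054 + \sqrt{1444 + 16^{2}}\right) = - 1570 \left(-1054 + \sqrt{1444 + 256}\right) = - 1570 \left(-1054 + \sqrt{1700}\right) = - 1570 \left(-1054 + 10 \sqrt{17}\right) = 1654780 - 15700 \sqrt{17}$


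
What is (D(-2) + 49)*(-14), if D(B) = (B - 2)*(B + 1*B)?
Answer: -910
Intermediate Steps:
D(B) = 2*B*(-2 + B) (D(B) = (-2 + B)*(B + B) = (-2 + B)*(2*B) = 2*B*(-2 + B))
(D(-2) + 49)*(-14) = (2*(-2)*(-2 - 2) + 49)*(-14) = (2*(-2)*(-4) + 49)*(-14) = (16 + 49)*(-14) = 65*(-14) = -910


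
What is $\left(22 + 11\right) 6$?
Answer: $198$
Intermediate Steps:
$\left(22 + 11\right) 6 = 33 \cdot 6 = 198$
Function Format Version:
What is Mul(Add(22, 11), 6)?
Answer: 198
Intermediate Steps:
Mul(Add(22, 11), 6) = Mul(33, 6) = 198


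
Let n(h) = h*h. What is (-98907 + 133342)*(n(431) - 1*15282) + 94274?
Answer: 5870538639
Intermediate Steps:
n(h) = h²
(-98907 + 133342)*(n(431) - 1*15282) + 94274 = (-98907 + 133342)*(431² - 1*15282) + 94274 = 34435*(185761 - 15282) + 94274 = 34435*170479 + 94274 = 5870444365 + 94274 = 5870538639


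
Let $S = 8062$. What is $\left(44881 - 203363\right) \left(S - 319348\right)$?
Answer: $49333227852$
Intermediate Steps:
$\left(44881 - 203363\right) \left(S - 319348\right) = \left(44881 - 203363\right) \left(8062 - 319348\right) = \left(-158482\right) \left(-311286\right) = 49333227852$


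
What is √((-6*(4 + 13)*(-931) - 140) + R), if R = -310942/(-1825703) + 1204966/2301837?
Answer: √1674640849240643956689661280934/4202470716411 ≈ 307.93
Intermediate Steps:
R = 2915647841552/4202470716411 (R = -310942*(-1/1825703) + 1204966*(1/2301837) = 310942/1825703 + 1204966/2301837 = 2915647841552/4202470716411 ≈ 0.69379)
√((-6*(4 + 13)*(-931) - 140) + R) = √((-6*(4 + 13)*(-931) - 140) + 2915647841552/4202470716411) = √((-6*17*(-931) - 140) + 2915647841552/4202470716411) = √((-102*(-931) - 140) + 2915647841552/4202470716411) = √((94962 - 140) + 2915647841552/4202470716411) = √(94822 + 2915647841552/4202470716411) = √(398489593919365394/4202470716411) = √1674640849240643956689661280934/4202470716411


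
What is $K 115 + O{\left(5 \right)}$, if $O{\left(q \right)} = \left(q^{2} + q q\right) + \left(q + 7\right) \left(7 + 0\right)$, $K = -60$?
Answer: $-6766$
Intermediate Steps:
$O{\left(q \right)} = 49 + 2 q^{2} + 7 q$ ($O{\left(q \right)} = \left(q^{2} + q^{2}\right) + \left(7 + q\right) 7 = 2 q^{2} + \left(49 + 7 q\right) = 49 + 2 q^{2} + 7 q$)
$K 115 + O{\left(5 \right)} = \left(-60\right) 115 + \left(49 + 2 \cdot 5^{2} + 7 \cdot 5\right) = -6900 + \left(49 + 2 \cdot 25 + 35\right) = -6900 + \left(49 + 50 + 35\right) = -6900 + 134 = -6766$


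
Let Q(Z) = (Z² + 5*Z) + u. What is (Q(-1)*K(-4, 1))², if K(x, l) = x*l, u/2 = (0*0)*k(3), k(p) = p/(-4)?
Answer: 256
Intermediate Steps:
k(p) = -p/4 (k(p) = p*(-¼) = -p/4)
u = 0 (u = 2*((0*0)*(-¼*3)) = 2*(0*(-¾)) = 2*0 = 0)
K(x, l) = l*x
Q(Z) = Z² + 5*Z (Q(Z) = (Z² + 5*Z) + 0 = Z² + 5*Z)
(Q(-1)*K(-4, 1))² = ((-(5 - 1))*(1*(-4)))² = (-1*4*(-4))² = (-4*(-4))² = 16² = 256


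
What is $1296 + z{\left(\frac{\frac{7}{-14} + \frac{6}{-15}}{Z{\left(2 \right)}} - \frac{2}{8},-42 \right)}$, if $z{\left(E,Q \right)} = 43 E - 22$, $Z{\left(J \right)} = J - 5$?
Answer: $\frac{25523}{20} \approx 1276.2$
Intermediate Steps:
$Z{\left(J \right)} = -5 + J$
$z{\left(E,Q \right)} = -22 + 43 E$
$1296 + z{\left(\frac{\frac{7}{-14} + \frac{6}{-15}}{Z{\left(2 \right)}} - \frac{2}{8},-42 \right)} = 1296 - \left(22 - 43 \left(\frac{\frac{7}{-14} + \frac{6}{-15}}{-5 + 2} - \frac{2}{8}\right)\right) = 1296 - \left(22 - 43 \left(\frac{7 \left(- \frac{1}{14}\right) + 6 \left(- \frac{1}{15}\right)}{-3} - \frac{1}{4}\right)\right) = 1296 - \left(22 - 43 \left(\left(- \frac{1}{2} - \frac{2}{5}\right) \left(- \frac{1}{3}\right) - \frac{1}{4}\right)\right) = 1296 - \left(22 - 43 \left(\left(- \frac{9}{10}\right) \left(- \frac{1}{3}\right) - \frac{1}{4}\right)\right) = 1296 - \left(22 - 43 \left(\frac{3}{10} - \frac{1}{4}\right)\right) = 1296 + \left(-22 + 43 \cdot \frac{1}{20}\right) = 1296 + \left(-22 + \frac{43}{20}\right) = 1296 - \frac{397}{20} = \frac{25523}{20}$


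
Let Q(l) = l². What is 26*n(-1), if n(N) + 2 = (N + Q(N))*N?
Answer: -52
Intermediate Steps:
n(N) = -2 + N*(N + N²) (n(N) = -2 + (N + N²)*N = -2 + N*(N + N²))
26*n(-1) = 26*(-2 + (-1)² + (-1)³) = 26*(-2 + 1 - 1) = 26*(-2) = -52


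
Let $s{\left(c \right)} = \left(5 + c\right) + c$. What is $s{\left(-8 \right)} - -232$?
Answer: $221$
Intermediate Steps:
$s{\left(c \right)} = 5 + 2 c$
$s{\left(-8 \right)} - -232 = \left(5 + 2 \left(-8\right)\right) - -232 = \left(5 - 16\right) + 232 = -11 + 232 = 221$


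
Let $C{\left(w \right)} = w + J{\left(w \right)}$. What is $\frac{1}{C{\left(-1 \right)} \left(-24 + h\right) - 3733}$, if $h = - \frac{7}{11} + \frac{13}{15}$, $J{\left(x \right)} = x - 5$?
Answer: $- \frac{165}{588491} \approx -0.00028038$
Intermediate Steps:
$J{\left(x \right)} = -5 + x$
$C{\left(w \right)} = -5 + 2 w$ ($C{\left(w \right)} = w + \left(-5 + w\right) = -5 + 2 w$)
$h = \frac{38}{165}$ ($h = \left(-7\right) \frac{1}{11} + 13 \cdot \frac{1}{15} = - \frac{7}{11} + \frac{13}{15} = \frac{38}{165} \approx 0.2303$)
$\frac{1}{C{\left(-1 \right)} \left(-24 + h\right) - 3733} = \frac{1}{\left(-5 + 2 \left(-1\right)\right) \left(-24 + \frac{38}{165}\right) - 3733} = \frac{1}{\left(-5 - 2\right) \left(- \frac{3922}{165}\right) - 3733} = \frac{1}{\left(-7\right) \left(- \frac{3922}{165}\right) - 3733} = \frac{1}{\frac{27454}{165} - 3733} = \frac{1}{- \frac{588491}{165}} = - \frac{165}{588491}$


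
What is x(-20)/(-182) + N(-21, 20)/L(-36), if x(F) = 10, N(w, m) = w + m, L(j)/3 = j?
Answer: -449/9828 ≈ -0.045686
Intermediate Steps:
L(j) = 3*j
N(w, m) = m + w
x(-20)/(-182) + N(-21, 20)/L(-36) = 10/(-182) + (20 - 21)/((3*(-36))) = 10*(-1/182) - 1/(-108) = -5/91 - 1*(-1/108) = -5/91 + 1/108 = -449/9828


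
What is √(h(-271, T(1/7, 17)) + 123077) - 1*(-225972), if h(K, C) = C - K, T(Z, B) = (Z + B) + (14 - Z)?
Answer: 225972 + √123379 ≈ 2.2632e+5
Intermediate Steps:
T(Z, B) = 14 + B (T(Z, B) = (B + Z) + (14 - Z) = 14 + B)
√(h(-271, T(1/7, 17)) + 123077) - 1*(-225972) = √(((14 + 17) - 1*(-271)) + 123077) - 1*(-225972) = √((31 + 271) + 123077) + 225972 = √(302 + 123077) + 225972 = √123379 + 225972 = 225972 + √123379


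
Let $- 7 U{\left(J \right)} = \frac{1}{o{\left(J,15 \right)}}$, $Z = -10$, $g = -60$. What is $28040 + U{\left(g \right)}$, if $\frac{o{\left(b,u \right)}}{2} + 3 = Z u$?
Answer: $\frac{60061681}{2142} \approx 28040.0$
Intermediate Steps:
$o{\left(b,u \right)} = -6 - 20 u$ ($o{\left(b,u \right)} = -6 + 2 \left(- 10 u\right) = -6 - 20 u$)
$U{\left(J \right)} = \frac{1}{2142}$ ($U{\left(J \right)} = - \frac{1}{7 \left(-6 - 300\right)} = - \frac{1}{7 \left(-306\right)} = \left(- \frac{1}{7}\right) \left(- \frac{1}{306}\right) = \frac{1}{2142}$)
$28040 + U{\left(g \right)} = 28040 + \frac{1}{2142} = \frac{60061681}{2142}$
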